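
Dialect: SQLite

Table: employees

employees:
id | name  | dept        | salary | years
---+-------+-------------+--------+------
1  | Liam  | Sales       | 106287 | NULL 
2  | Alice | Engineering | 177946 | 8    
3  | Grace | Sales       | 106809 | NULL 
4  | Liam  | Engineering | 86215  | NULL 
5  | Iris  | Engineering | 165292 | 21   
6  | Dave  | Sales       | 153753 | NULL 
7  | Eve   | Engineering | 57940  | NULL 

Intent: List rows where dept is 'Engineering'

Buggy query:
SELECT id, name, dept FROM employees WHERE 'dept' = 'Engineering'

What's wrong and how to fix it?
Bug: 'dept' in single quotes is a string literal, not the column; the comparison is literal-vs-literal and never true

Fix: Reference the column as dept without single quotes

Corrected query:
SELECT id, name, dept FROM employees WHERE dept = 'Engineering'

Result:
id | name  | dept       
---+-------+------------
2  | Alice | Engineering
4  | Liam  | Engineering
5  | Iris  | Engineering
7  | Eve   | Engineering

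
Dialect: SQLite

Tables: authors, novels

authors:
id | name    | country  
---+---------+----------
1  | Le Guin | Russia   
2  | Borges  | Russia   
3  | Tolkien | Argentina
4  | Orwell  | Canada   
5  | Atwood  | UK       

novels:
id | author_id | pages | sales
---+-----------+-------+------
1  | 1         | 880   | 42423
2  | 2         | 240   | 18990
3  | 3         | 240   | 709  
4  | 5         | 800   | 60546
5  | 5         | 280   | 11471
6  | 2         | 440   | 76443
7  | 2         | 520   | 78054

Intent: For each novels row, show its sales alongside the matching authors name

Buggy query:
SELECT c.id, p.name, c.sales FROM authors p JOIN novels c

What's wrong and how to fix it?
Bug: Missing join condition: each novels row is matched to all authors rows instead of just its own

Fix: Add ON c.author_id = p.id to the JOIN

Corrected query:
SELECT c.id, p.name, c.sales FROM authors p JOIN novels c ON c.author_id = p.id

Result:
id | name    | sales
---+---------+------
1  | Le Guin | 42423
2  | Borges  | 18990
3  | Tolkien | 709  
4  | Atwood  | 60546
5  | Atwood  | 11471
6  | Borges  | 76443
7  | Borges  | 78054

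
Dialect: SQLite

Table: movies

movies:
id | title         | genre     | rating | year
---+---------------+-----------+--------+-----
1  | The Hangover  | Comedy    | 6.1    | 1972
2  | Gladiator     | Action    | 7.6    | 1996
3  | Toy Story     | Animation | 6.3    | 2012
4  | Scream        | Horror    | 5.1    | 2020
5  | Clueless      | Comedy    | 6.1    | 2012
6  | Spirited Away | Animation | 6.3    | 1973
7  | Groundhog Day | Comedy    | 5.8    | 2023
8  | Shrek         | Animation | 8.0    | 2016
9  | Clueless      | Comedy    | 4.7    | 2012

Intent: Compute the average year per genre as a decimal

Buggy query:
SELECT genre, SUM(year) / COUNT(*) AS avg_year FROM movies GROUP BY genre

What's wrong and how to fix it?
Bug: Both operands are integers, so '/' performs integer division and truncates

Fix: Cast one side to REAL so the division keeps the fractional part

Corrected query:
SELECT genre, SUM(year) * 1.0 / COUNT(*) AS avg_year FROM movies GROUP BY genre

Result:
genre     | avg_year   
----------+------------
Action    | 1996       
Animation | 2000.333333
Comedy    | 2004.75    
Horror    | 2020       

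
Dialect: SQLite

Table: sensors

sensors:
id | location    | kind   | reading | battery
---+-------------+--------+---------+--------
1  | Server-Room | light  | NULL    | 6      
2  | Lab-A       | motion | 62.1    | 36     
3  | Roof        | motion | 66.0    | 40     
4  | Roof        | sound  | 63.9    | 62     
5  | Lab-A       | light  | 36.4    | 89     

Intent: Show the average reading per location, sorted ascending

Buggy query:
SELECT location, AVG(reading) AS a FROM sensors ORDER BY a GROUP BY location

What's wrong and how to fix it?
Bug: GROUP BY must precede ORDER BY

Fix: Reorder: SELECT … FROM … GROUP BY … ORDER BY …

Corrected query:
SELECT location, AVG(reading) AS a FROM sensors GROUP BY location ORDER BY a

Result:
location    | a    
------------+------
Server-Room | NULL 
Lab-A       | 49.25
Roof        | 64.95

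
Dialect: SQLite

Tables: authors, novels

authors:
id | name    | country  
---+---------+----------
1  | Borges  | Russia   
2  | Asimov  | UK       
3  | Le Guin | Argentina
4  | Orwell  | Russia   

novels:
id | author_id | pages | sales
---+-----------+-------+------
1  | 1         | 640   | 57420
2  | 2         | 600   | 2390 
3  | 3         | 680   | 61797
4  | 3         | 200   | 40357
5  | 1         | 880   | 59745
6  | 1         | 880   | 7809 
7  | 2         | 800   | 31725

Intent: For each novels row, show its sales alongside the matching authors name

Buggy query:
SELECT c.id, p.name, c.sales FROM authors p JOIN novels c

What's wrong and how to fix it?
Bug: Missing join condition: each novels row is matched to all authors rows instead of just its own

Fix: Add ON c.author_id = p.id to the JOIN

Corrected query:
SELECT c.id, p.name, c.sales FROM authors p JOIN novels c ON c.author_id = p.id

Result:
id | name    | sales
---+---------+------
1  | Borges  | 57420
2  | Asimov  | 2390 
3  | Le Guin | 61797
4  | Le Guin | 40357
5  | Borges  | 59745
6  | Borges  | 7809 
7  | Asimov  | 31725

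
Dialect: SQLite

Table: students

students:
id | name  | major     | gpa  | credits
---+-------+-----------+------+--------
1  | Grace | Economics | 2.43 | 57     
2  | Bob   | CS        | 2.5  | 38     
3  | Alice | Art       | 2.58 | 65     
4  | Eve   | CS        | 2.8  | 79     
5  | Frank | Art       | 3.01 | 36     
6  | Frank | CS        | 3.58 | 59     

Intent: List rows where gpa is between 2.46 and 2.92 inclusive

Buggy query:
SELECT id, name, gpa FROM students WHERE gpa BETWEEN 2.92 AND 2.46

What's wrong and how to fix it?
Bug: The bounds are reversed; BETWEEN a AND b requires a <= b to match anything

Fix: Write BETWEEN 2.46 AND 2.92

Corrected query:
SELECT id, name, gpa FROM students WHERE gpa BETWEEN 2.46 AND 2.92

Result:
id | name  | gpa 
---+-------+-----
2  | Bob   | 2.5 
3  | Alice | 2.58
4  | Eve   | 2.8 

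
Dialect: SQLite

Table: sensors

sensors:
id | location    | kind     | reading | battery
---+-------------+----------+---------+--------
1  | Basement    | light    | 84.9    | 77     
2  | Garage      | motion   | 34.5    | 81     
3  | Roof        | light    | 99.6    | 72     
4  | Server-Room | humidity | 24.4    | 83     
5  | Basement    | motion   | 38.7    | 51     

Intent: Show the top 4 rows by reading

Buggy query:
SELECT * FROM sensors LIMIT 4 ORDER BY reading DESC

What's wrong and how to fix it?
Bug: LIMIT must come after ORDER BY

Fix: Swap the clauses: ORDER BY first, then LIMIT

Corrected query:
SELECT * FROM sensors ORDER BY reading DESC LIMIT 4

Result:
id | location | kind   | reading | battery
---+----------+--------+---------+--------
3  | Roof     | light  | 99.6    | 72     
1  | Basement | light  | 84.9    | 77     
5  | Basement | motion | 38.7    | 51     
2  | Garage   | motion | 34.5    | 81     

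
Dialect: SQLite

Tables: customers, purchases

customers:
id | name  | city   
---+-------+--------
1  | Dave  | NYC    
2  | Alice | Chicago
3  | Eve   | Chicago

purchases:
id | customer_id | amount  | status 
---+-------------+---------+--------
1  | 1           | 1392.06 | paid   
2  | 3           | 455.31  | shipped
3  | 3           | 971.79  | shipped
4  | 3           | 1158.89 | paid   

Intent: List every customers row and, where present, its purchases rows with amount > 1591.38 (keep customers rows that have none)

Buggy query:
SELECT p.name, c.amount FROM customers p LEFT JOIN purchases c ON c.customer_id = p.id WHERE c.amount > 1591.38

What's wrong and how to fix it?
Bug: A WHERE condition on the right-hand table after LEFT JOIN drops unmatched parents

Fix: Move the right-table condition into the ON clause so unmatched parents are kept

Corrected query:
SELECT p.name, c.amount FROM customers p LEFT JOIN purchases c ON c.customer_id = p.id AND c.amount > 1591.38

Result:
name  | amount
------+-------
Dave  | NULL  
Alice | NULL  
Eve   | NULL  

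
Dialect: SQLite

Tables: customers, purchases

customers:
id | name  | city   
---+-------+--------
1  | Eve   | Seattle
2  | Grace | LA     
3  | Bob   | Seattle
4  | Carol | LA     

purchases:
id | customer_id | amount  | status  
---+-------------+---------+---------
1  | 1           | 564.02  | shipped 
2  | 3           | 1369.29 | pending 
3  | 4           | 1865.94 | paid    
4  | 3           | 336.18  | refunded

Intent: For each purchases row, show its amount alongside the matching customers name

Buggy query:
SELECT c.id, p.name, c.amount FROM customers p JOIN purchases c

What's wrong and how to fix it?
Bug: Missing join condition: each purchases row is matched to all customers rows instead of just its own

Fix: Add ON c.customer_id = p.id to the JOIN

Corrected query:
SELECT c.id, p.name, c.amount FROM customers p JOIN purchases c ON c.customer_id = p.id

Result:
id | name  | amount 
---+-------+--------
1  | Eve   | 564.02 
2  | Bob   | 1369.29
3  | Carol | 1865.94
4  | Bob   | 336.18 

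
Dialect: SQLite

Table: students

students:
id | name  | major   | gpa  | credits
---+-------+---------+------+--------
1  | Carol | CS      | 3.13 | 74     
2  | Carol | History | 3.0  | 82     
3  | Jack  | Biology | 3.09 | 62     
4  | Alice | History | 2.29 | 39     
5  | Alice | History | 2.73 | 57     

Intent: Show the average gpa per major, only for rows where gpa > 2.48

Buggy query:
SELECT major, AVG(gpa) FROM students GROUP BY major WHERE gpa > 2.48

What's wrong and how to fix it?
Bug: WHERE cannot follow GROUP BY

Fix: Place WHERE between FROM and GROUP BY

Corrected query:
SELECT major, AVG(gpa) FROM students WHERE gpa > 2.48 GROUP BY major

Result:
major   | AVG(gpa)
--------+---------
Biology | 3.09    
CS      | 3.13    
History | 2.865   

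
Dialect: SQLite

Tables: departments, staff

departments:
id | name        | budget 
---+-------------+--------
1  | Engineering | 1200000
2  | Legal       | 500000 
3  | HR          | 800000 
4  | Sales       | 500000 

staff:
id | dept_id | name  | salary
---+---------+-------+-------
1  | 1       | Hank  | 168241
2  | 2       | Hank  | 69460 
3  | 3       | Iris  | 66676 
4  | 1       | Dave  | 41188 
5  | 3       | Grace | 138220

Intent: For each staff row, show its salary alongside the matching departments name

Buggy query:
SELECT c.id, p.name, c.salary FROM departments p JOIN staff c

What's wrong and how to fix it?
Bug: Missing join condition: each staff row is matched to all departments rows instead of just its own

Fix: Specify the join condition linking the foreign key to the parent id

Corrected query:
SELECT c.id, p.name, c.salary FROM departments p JOIN staff c ON c.dept_id = p.id

Result:
id | name        | salary
---+-------------+-------
1  | Engineering | 168241
2  | Legal       | 69460 
3  | HR          | 66676 
4  | Engineering | 41188 
5  | HR          | 138220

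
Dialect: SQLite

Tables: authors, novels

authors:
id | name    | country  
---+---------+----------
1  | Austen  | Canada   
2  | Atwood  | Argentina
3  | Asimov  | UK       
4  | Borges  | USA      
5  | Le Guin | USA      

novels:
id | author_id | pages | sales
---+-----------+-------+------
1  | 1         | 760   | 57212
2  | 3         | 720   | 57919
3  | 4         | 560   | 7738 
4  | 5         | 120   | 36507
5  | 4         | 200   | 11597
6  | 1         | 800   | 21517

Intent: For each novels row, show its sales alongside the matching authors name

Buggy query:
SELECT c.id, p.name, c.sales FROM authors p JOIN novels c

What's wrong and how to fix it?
Bug: JOIN with no ON clause produces a cartesian product; every novels row pairs with every authors row

Fix: Add ON c.author_id = p.id to the JOIN

Corrected query:
SELECT c.id, p.name, c.sales FROM authors p JOIN novels c ON c.author_id = p.id

Result:
id | name    | sales
---+---------+------
1  | Austen  | 57212
2  | Asimov  | 57919
3  | Borges  | 7738 
4  | Le Guin | 36507
5  | Borges  | 11597
6  | Austen  | 21517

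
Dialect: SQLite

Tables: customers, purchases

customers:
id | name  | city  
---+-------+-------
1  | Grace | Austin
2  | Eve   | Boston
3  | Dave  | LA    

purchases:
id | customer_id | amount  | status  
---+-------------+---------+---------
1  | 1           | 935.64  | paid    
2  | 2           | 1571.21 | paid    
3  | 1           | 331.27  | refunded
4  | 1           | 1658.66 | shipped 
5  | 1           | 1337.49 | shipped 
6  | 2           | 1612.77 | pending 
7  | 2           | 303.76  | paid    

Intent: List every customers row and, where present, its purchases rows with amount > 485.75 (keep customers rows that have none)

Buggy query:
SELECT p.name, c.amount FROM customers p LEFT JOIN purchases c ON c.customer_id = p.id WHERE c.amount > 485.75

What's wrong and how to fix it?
Bug: A WHERE condition on the right-hand table after LEFT JOIN drops unmatched parents

Fix: Move the right-table condition into the ON clause so unmatched parents are kept

Corrected query:
SELECT p.name, c.amount FROM customers p LEFT JOIN purchases c ON c.customer_id = p.id AND c.amount > 485.75

Result:
name  | amount 
------+--------
Grace | 935.64 
Grace | 1337.49
Grace | 1658.66
Eve   | 1571.21
Eve   | 1612.77
Dave  | NULL   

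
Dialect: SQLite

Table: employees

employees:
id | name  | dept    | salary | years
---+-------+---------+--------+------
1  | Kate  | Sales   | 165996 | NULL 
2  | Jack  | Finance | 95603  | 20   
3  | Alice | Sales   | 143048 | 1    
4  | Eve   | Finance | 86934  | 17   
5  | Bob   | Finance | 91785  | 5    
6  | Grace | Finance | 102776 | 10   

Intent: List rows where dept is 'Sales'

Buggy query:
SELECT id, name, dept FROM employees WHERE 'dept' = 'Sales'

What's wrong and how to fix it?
Bug: Single quotes denote string literals in SQL; the column name is being compared as a constant string

Fix: Remove the quotes around the column name (or use double quotes for an identifier)

Corrected query:
SELECT id, name, dept FROM employees WHERE dept = 'Sales'

Result:
id | name  | dept 
---+-------+------
1  | Kate  | Sales
3  | Alice | Sales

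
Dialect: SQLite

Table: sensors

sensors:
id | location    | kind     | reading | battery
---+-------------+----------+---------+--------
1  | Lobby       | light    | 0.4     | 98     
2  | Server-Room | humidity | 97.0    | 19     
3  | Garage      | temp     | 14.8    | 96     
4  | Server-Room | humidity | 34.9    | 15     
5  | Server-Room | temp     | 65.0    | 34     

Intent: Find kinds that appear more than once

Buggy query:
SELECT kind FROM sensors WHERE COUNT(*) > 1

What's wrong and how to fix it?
Bug: COUNT(*) is an aggregate and cannot be used in WHERE

Fix: Group first, then use HAVING for the count condition

Corrected query:
SELECT kind FROM sensors GROUP BY kind HAVING COUNT(*) > 1

Result:
kind    
--------
humidity
temp    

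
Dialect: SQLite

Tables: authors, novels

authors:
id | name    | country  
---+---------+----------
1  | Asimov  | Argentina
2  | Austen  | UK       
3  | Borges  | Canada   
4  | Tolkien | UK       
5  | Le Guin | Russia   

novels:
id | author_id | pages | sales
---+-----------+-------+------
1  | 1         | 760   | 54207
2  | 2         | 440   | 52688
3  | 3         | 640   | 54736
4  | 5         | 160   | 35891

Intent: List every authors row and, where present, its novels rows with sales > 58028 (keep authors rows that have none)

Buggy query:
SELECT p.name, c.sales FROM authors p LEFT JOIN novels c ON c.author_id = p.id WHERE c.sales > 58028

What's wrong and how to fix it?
Bug: A WHERE condition on the right-hand table after LEFT JOIN drops unmatched parents

Fix: Move the right-table condition into the ON clause so unmatched parents are kept

Corrected query:
SELECT p.name, c.sales FROM authors p LEFT JOIN novels c ON c.author_id = p.id AND c.sales > 58028

Result:
name    | sales
--------+------
Asimov  | NULL 
Austen  | NULL 
Borges  | NULL 
Tolkien | NULL 
Le Guin | NULL 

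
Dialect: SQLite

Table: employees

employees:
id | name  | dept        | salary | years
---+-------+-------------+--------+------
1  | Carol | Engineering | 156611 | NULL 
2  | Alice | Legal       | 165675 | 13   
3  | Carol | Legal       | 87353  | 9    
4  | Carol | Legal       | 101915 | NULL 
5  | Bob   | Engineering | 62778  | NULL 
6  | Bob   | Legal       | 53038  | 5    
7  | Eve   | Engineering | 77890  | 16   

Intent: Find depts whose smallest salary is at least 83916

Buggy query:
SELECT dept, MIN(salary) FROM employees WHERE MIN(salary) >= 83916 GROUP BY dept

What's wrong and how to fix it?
Bug: Aggregates like MIN are computed per group after WHERE runs

Fix: Use HAVING for the per-group MIN condition

Corrected query:
SELECT dept, MIN(salary) FROM employees GROUP BY dept HAVING MIN(salary) >= 83916

Result:
(no rows)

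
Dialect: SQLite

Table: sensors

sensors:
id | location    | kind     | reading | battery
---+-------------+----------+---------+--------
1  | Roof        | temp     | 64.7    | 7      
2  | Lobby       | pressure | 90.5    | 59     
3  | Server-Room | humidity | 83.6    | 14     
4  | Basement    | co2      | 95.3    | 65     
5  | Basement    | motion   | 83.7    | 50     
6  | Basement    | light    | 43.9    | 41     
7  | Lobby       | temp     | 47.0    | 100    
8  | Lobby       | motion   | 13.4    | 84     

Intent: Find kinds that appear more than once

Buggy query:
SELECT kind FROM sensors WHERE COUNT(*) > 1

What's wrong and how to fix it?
Bug: COUNT(*) is an aggregate and cannot be used in WHERE

Fix: GROUP BY kind, then filter groups with HAVING COUNT(*) > 1

Corrected query:
SELECT kind FROM sensors GROUP BY kind HAVING COUNT(*) > 1

Result:
kind  
------
motion
temp  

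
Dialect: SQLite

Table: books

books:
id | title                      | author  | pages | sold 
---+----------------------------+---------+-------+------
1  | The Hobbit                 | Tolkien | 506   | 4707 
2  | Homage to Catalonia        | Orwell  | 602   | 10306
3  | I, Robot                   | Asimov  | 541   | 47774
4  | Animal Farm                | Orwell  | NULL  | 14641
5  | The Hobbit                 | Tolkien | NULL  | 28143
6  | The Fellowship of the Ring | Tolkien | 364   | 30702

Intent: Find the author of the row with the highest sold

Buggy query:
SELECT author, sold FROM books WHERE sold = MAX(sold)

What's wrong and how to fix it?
Bug: MAX(sold) is an aggregate and cannot be used directly in WHERE

Fix: Use a subquery: WHERE sold = (SELECT MAX(sold) FROM books)

Corrected query:
SELECT author, sold FROM books WHERE sold = (SELECT MAX(sold) FROM books)

Result:
author | sold 
-------+------
Asimov | 47774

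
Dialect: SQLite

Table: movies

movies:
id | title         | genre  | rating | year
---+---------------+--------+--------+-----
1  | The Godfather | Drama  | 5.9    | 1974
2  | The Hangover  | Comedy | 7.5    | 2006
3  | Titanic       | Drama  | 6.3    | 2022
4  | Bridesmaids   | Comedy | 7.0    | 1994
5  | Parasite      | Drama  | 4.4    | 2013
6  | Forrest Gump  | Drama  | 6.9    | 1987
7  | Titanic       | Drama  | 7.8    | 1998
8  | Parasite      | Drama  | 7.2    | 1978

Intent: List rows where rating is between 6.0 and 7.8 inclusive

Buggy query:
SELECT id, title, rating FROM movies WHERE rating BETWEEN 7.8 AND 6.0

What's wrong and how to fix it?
Bug: The bounds are reversed; BETWEEN a AND b requires a <= b to match anything

Fix: Swap the bounds so the smaller value comes first

Corrected query:
SELECT id, title, rating FROM movies WHERE rating BETWEEN 6.0 AND 7.8

Result:
id | title        | rating
---+--------------+-------
2  | The Hangover | 7.5   
3  | Titanic      | 6.3   
4  | Bridesmaids  | 7     
6  | Forrest Gump | 6.9   
7  | Titanic      | 7.8   
8  | Parasite     | 7.2   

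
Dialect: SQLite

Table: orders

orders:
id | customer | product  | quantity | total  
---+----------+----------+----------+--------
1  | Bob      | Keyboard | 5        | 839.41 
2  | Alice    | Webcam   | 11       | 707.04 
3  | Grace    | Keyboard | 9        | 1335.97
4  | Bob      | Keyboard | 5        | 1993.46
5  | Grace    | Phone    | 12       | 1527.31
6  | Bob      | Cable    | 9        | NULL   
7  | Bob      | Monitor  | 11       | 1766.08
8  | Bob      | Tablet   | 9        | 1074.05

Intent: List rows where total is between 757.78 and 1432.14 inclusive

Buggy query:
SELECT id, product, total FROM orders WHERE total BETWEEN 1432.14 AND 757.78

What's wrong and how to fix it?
Bug: The bounds are reversed; BETWEEN a AND b requires a <= b to match anything

Fix: Write BETWEEN 757.78 AND 1432.14

Corrected query:
SELECT id, product, total FROM orders WHERE total BETWEEN 757.78 AND 1432.14

Result:
id | product  | total  
---+----------+--------
1  | Keyboard | 839.41 
3  | Keyboard | 1335.97
8  | Tablet   | 1074.05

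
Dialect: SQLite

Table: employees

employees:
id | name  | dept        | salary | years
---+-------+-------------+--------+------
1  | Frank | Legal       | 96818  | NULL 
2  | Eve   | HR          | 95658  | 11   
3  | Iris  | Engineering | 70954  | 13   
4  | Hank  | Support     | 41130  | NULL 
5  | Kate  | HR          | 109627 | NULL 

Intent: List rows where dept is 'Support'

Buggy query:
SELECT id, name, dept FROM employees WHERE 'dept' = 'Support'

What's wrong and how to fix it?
Bug: Single quotes denote string literals in SQL; the column name is being compared as a constant string

Fix: Remove the quotes around the column name (or use double quotes for an identifier)

Corrected query:
SELECT id, name, dept FROM employees WHERE dept = 'Support'

Result:
id | name | dept   
---+------+--------
4  | Hank | Support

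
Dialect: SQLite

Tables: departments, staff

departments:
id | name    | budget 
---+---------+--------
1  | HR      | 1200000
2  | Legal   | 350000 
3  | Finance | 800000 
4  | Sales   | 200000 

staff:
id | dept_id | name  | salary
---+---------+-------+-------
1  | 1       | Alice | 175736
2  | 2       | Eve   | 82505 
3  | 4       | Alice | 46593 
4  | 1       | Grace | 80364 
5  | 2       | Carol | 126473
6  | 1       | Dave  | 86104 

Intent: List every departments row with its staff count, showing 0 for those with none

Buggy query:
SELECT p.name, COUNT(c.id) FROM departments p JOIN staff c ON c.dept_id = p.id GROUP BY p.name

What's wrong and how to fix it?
Bug: An inner join excludes parents with zero children

Fix: Use LEFT JOIN so parents without children still appear (COUNT(c.id) gives 0)

Corrected query:
SELECT p.name, COUNT(c.id) FROM departments p LEFT JOIN staff c ON c.dept_id = p.id GROUP BY p.name

Result:
name    | COUNT(c.id)
--------+------------
Finance | 0          
HR      | 3          
Legal   | 2          
Sales   | 1          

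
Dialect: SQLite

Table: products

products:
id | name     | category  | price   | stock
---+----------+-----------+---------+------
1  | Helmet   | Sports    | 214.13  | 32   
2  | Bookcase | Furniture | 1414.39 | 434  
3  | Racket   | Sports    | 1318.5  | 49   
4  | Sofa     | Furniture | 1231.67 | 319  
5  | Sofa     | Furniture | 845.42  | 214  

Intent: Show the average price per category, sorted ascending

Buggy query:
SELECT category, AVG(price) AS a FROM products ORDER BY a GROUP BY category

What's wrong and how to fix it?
Bug: GROUP BY must precede ORDER BY

Fix: Reorder: SELECT … FROM … GROUP BY … ORDER BY …

Corrected query:
SELECT category, AVG(price) AS a FROM products GROUP BY category ORDER BY a

Result:
category  | a          
----------+------------
Sports    | 766.315    
Furniture | 1163.826667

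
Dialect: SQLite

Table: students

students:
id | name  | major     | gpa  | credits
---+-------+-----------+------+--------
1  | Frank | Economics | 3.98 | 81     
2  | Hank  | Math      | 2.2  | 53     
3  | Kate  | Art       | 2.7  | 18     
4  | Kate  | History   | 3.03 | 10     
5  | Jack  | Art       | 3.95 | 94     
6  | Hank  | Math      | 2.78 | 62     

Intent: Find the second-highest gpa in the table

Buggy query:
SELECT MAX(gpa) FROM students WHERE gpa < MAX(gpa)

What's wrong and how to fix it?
Bug: The inner MAX is an aggregate inside WHERE, which is not allowed

Fix: Compute the overall MAX in a subquery, then take MAX of rows below it

Corrected query:
SELECT MAX(gpa) FROM students WHERE gpa < (SELECT MAX(gpa) FROM students)

Result:
MAX(gpa)
--------
3.95    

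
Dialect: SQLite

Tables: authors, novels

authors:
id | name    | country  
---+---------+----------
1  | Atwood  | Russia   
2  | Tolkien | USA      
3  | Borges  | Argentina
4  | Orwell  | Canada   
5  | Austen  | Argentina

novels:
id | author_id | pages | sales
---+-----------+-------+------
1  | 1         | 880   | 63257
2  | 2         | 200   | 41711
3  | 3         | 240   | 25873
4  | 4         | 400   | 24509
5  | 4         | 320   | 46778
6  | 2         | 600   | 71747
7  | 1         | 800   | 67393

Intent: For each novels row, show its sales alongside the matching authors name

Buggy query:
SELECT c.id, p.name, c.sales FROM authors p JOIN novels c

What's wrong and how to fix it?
Bug: Missing join condition: each novels row is matched to all authors rows instead of just its own

Fix: Specify the join condition linking the foreign key to the parent id

Corrected query:
SELECT c.id, p.name, c.sales FROM authors p JOIN novels c ON c.author_id = p.id

Result:
id | name    | sales
---+---------+------
1  | Atwood  | 63257
2  | Tolkien | 41711
3  | Borges  | 25873
4  | Orwell  | 24509
5  | Orwell  | 46778
6  | Tolkien | 71747
7  | Atwood  | 67393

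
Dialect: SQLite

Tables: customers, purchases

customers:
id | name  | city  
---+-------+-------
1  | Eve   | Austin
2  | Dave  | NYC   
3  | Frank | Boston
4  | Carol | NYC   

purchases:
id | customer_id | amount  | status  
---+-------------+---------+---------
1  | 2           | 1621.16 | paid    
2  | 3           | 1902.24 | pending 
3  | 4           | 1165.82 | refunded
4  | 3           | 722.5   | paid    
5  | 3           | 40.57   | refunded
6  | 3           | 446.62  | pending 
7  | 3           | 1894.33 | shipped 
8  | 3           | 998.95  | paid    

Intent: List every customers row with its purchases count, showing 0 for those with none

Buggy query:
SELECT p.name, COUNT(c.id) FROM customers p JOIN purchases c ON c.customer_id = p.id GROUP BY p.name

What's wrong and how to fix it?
Bug: INNER JOIN drops customers rows that have no matching purchases rows

Fix: Switch to LEFT JOIN to retain unmatched parent rows

Corrected query:
SELECT p.name, COUNT(c.id) FROM customers p LEFT JOIN purchases c ON c.customer_id = p.id GROUP BY p.name

Result:
name  | COUNT(c.id)
------+------------
Carol | 1          
Dave  | 1          
Eve   | 0          
Frank | 6          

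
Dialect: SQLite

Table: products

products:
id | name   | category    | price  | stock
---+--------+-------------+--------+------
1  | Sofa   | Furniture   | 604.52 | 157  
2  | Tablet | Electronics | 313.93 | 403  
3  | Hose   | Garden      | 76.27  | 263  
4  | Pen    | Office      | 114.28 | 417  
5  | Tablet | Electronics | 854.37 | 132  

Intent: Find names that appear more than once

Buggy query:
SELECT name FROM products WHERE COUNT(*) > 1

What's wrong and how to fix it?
Bug: COUNT(*) is an aggregate and cannot be used in WHERE

Fix: GROUP BY name, then filter groups with HAVING COUNT(*) > 1

Corrected query:
SELECT name FROM products GROUP BY name HAVING COUNT(*) > 1

Result:
name  
------
Tablet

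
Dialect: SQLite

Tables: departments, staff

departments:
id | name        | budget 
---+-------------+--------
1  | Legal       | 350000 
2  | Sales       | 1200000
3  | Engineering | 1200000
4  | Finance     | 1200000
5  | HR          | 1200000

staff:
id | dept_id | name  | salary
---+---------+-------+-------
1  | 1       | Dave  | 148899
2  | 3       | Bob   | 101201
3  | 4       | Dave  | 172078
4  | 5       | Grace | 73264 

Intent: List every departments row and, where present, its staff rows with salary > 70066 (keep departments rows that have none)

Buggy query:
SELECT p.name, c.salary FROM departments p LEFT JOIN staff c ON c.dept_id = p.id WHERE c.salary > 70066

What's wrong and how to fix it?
Bug: Filtering c.salary in WHERE discards the NULL rows produced by LEFT JOIN, turning it into an inner join

Fix: Move the right-table condition into the ON clause so unmatched parents are kept

Corrected query:
SELECT p.name, c.salary FROM departments p LEFT JOIN staff c ON c.dept_id = p.id AND c.salary > 70066

Result:
name        | salary
------------+-------
Legal       | 148899
Sales       | NULL  
Engineering | 101201
Finance     | 172078
HR          | 73264 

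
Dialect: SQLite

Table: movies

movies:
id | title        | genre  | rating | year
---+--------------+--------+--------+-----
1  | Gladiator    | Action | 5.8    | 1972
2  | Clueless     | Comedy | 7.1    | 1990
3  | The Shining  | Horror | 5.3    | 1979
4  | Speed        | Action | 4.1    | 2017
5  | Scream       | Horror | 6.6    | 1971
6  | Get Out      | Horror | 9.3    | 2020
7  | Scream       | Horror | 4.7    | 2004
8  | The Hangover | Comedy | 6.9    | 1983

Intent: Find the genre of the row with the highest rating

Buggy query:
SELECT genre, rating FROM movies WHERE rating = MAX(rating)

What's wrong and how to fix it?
Bug: MAX(rating) is an aggregate and cannot be used directly in WHERE

Fix: Wrap MAX in a scalar subquery so WHERE compares against a single value

Corrected query:
SELECT genre, rating FROM movies WHERE rating = (SELECT MAX(rating) FROM movies)

Result:
genre  | rating
-------+-------
Horror | 9.3   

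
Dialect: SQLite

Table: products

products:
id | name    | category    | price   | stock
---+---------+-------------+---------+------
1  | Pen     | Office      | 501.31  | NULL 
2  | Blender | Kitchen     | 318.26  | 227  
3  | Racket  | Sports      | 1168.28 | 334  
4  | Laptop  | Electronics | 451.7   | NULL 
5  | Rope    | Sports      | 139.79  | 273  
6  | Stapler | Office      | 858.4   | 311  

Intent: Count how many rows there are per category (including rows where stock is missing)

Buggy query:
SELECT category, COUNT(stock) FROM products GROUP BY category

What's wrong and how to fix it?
Bug: COUNT(column) counts non-NULL values only; rows with NULL stock aren't counted

Fix: Replace COUNT(stock) with COUNT(*)

Corrected query:
SELECT category, COUNT(*) FROM products GROUP BY category

Result:
category    | COUNT(*)
------------+---------
Electronics | 1       
Kitchen     | 1       
Office      | 2       
Sports      | 2       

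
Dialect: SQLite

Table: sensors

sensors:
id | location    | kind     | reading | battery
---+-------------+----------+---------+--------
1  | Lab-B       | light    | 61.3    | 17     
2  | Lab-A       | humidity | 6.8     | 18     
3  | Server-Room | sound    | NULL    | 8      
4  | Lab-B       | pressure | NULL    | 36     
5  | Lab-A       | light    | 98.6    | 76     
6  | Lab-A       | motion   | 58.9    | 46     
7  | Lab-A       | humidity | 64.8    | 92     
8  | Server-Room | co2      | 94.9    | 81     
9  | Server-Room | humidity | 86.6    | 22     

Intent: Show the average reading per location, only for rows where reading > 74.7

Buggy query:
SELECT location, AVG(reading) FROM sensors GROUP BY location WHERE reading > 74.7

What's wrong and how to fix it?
Bug: Row-level WHERE must come before GROUP BY in the clause order

Fix: Place WHERE between FROM and GROUP BY

Corrected query:
SELECT location, AVG(reading) FROM sensors WHERE reading > 74.7 GROUP BY location

Result:
location    | AVG(reading)
------------+-------------
Lab-A       | 98.6        
Server-Room | 90.75       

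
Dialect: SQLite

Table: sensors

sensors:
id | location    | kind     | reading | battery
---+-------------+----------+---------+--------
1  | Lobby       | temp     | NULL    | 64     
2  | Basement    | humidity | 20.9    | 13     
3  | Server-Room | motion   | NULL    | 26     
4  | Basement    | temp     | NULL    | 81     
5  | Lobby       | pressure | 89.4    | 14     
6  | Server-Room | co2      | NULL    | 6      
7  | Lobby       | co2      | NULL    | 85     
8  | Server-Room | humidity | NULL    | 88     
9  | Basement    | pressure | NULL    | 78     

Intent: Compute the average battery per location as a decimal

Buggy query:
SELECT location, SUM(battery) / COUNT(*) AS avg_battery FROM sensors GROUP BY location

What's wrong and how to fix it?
Bug: SUM(battery) and COUNT(*) are both integers; the division truncates the fractional part

Fix: Cast one side to REAL so the division keeps the fractional part

Corrected query:
SELECT location, SUM(battery) * 1.0 / COUNT(*) AS avg_battery FROM sensors GROUP BY location

Result:
location    | avg_battery
------------+------------
Basement    | 57.333333  
Lobby       | 54.333333  
Server-Room | 40         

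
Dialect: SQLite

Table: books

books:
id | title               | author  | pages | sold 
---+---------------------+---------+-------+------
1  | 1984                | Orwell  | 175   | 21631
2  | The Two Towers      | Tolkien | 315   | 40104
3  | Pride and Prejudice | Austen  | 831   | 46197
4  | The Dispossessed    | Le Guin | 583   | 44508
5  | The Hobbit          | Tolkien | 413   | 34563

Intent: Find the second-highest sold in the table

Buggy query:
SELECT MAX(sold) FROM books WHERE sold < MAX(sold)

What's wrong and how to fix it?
Bug: MAX(sold) on the right of the comparison is an aggregate-in-WHERE error

Fix: Compute the overall MAX in a subquery, then take MAX of rows below it

Corrected query:
SELECT MAX(sold) FROM books WHERE sold < (SELECT MAX(sold) FROM books)

Result:
MAX(sold)
---------
44508    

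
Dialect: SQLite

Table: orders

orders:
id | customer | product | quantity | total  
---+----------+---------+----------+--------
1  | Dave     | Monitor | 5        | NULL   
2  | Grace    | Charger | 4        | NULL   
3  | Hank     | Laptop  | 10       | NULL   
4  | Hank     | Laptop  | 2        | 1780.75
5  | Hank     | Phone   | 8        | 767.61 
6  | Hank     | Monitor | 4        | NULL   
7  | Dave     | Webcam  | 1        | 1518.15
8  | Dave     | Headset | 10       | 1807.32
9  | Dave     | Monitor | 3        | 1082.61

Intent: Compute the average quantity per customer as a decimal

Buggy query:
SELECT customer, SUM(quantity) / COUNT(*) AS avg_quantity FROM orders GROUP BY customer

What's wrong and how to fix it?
Bug: SUM(quantity) and COUNT(*) are both integers; the division truncates the fractional part

Fix: Multiply by 1.0 (or CAST to REAL) to force floating-point division

Corrected query:
SELECT customer, SUM(quantity) * 1.0 / COUNT(*) AS avg_quantity FROM orders GROUP BY customer

Result:
customer | avg_quantity
---------+-------------
Dave     | 4.75        
Grace    | 4           
Hank     | 6           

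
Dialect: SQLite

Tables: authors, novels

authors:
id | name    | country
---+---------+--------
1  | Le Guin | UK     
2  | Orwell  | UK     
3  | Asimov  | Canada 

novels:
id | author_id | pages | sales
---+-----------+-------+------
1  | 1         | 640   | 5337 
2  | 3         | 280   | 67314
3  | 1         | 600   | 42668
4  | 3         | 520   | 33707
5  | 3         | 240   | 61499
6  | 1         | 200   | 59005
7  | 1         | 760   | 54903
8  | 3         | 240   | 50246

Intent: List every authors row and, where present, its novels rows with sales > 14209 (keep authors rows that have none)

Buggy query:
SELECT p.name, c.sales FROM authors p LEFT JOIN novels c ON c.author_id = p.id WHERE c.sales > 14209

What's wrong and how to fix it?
Bug: A WHERE condition on the right-hand table after LEFT JOIN drops unmatched parents

Fix: Put 'c.sales > 14209' in the JOIN's ON clause instead of WHERE

Corrected query:
SELECT p.name, c.sales FROM authors p LEFT JOIN novels c ON c.author_id = p.id AND c.sales > 14209

Result:
name    | sales
--------+------
Le Guin | 42668
Le Guin | 54903
Le Guin | 59005
Orwell  | NULL 
Asimov  | 33707
Asimov  | 50246
Asimov  | 61499
Asimov  | 67314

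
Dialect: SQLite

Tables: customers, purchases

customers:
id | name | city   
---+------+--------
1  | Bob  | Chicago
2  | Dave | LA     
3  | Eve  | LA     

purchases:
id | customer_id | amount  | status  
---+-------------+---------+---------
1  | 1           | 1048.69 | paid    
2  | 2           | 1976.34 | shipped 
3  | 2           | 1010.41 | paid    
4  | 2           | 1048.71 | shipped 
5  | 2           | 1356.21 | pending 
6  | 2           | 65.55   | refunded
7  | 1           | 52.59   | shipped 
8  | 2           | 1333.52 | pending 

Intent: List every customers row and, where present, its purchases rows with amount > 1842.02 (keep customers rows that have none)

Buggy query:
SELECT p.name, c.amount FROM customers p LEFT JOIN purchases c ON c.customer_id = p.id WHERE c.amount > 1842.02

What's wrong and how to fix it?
Bug: Filtering c.amount in WHERE discards the NULL rows produced by LEFT JOIN, turning it into an inner join

Fix: Put 'c.amount > 1842.02' in the JOIN's ON clause instead of WHERE

Corrected query:
SELECT p.name, c.amount FROM customers p LEFT JOIN purchases c ON c.customer_id = p.id AND c.amount > 1842.02

Result:
name | amount 
-----+--------
Bob  | NULL   
Dave | 1976.34
Eve  | NULL   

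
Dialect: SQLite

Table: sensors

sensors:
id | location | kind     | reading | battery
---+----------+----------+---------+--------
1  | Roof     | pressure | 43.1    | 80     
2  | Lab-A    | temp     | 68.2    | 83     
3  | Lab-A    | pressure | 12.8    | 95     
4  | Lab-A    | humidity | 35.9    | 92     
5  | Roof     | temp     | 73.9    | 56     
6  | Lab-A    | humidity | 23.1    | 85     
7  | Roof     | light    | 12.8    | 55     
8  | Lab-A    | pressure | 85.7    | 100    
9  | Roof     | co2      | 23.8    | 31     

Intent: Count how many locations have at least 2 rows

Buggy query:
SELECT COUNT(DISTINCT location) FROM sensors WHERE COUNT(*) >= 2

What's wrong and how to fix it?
Bug: COUNT(*) cannot appear in WHERE; the per-group count doesn't exist yet

Fix: Use a subquery that GROUPs and filters with HAVING, then count its rows

Corrected query:
SELECT COUNT(*) FROM (SELECT location FROM sensors GROUP BY location HAVING COUNT(*) >= 2)

Result:
COUNT(*)
--------
2       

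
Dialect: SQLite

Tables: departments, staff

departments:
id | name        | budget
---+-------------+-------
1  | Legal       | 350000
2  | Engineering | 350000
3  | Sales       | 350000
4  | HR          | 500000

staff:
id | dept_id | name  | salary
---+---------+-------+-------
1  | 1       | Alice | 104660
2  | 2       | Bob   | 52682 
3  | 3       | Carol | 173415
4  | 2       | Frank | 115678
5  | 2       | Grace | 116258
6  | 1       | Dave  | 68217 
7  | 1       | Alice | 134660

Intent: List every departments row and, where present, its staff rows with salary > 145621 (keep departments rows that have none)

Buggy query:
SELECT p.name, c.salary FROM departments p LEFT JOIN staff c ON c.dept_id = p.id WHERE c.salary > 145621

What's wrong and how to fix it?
Bug: Filtering c.salary in WHERE discards the NULL rows produced by LEFT JOIN, turning it into an inner join

Fix: Put 'c.salary > 145621' in the JOIN's ON clause instead of WHERE

Corrected query:
SELECT p.name, c.salary FROM departments p LEFT JOIN staff c ON c.dept_id = p.id AND c.salary > 145621

Result:
name        | salary
------------+-------
Legal       | NULL  
Engineering | NULL  
Sales       | 173415
HR          | NULL  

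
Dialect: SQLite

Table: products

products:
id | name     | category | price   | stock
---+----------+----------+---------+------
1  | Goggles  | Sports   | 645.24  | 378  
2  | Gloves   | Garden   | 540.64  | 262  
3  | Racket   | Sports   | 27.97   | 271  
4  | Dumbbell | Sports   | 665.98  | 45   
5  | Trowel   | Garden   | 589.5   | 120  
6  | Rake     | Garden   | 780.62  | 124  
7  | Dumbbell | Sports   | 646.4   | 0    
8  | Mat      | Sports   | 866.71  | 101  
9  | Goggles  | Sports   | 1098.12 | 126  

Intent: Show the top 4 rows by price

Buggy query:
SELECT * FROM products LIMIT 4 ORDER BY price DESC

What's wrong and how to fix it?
Bug: LIMIT must come after ORDER BY

Fix: Swap the clauses: ORDER BY first, then LIMIT

Corrected query:
SELECT * FROM products ORDER BY price DESC LIMIT 4

Result:
id | name     | category | price   | stock
---+----------+----------+---------+------
9  | Goggles  | Sports   | 1098.12 | 126  
8  | Mat      | Sports   | 866.71  | 101  
6  | Rake     | Garden   | 780.62  | 124  
4  | Dumbbell | Sports   | 665.98  | 45   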